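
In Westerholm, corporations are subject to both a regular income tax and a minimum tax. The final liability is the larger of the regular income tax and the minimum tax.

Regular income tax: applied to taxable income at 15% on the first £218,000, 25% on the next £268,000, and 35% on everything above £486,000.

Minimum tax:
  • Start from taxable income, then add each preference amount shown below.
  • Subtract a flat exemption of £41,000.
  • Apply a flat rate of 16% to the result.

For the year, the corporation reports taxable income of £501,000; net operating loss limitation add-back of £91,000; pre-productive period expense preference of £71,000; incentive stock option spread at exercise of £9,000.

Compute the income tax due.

£104,950

Regular income tax:
  £218,000 × 15% = £32,700
  £268,000 × 25% = £67,000
  £15,000 × 35% = £5,250
  → £104,950

Minimum tax:
  Adjusted income: £501,000 + £91,000 + £71,000 + £9,000 = £672,000
  Less exemption £41,000 → base £631,000
  £631,000 × 16% = £100,960

£104,950 > £100,960, so the regular income tax governs.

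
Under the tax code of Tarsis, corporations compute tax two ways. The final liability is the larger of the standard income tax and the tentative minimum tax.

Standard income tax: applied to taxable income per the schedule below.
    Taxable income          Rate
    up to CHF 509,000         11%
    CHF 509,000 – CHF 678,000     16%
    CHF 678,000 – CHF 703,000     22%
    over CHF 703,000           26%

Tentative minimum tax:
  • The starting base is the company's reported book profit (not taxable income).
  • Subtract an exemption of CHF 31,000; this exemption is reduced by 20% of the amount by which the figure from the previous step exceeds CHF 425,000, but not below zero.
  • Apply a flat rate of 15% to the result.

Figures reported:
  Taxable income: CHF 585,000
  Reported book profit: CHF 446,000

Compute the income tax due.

Tentative minimum tax:
  Base (reported book profit): CHF 446,000
  Exemption: CHF 31,000 − 20% × (CHF 446,000 − CHF 425,000) = CHF 31,000 − CHF 4,200 = CHF 26,800
  Base: CHF 446,000 − CHF 26,800 = CHF 419,200
  CHF 419,200 × 15% = CHF 62,880

Standard income tax:
  CHF 509,000 × 11% = CHF 55,990
  CHF 76,000 × 16% = CHF 12,160
  → CHF 68,150

CHF 68,150 > CHF 62,880, so the standard income tax governs.

CHF 68,150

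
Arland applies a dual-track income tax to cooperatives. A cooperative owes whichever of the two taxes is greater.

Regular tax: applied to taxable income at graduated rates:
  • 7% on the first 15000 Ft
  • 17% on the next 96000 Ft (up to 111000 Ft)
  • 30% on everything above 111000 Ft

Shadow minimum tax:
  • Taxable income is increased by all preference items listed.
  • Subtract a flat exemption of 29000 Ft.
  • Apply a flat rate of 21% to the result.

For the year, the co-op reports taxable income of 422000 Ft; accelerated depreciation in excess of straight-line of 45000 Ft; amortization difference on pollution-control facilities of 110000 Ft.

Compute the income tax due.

Shadow minimum tax:
  Adjusted income: 422000 Ft + 45000 Ft + 110000 Ft = 577000 Ft
  Less exemption 29000 Ft → base 548000 Ft
  548000 Ft × 21% = 115080 Ft

Regular tax:
  15000 Ft × 7% = 1050 Ft
  96000 Ft × 17% = 16320 Ft
  311000 Ft × 30% = 93300 Ft
  → 110670 Ft

115080 Ft > 110670 Ft, so the shadow minimum tax is the binding amount.

115080 Ft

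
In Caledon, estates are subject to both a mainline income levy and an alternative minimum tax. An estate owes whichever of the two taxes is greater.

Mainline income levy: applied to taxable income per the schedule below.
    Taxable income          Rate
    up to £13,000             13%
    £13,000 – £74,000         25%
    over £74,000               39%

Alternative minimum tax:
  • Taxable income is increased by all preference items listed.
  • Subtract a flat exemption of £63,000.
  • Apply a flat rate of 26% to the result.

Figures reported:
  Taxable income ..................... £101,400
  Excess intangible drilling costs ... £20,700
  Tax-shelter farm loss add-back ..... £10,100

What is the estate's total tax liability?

£27,626

Alternative minimum tax:
  Adjusted income: £101,400 + £20,700 + £10,100 = £132,200
  Less exemption £63,000 → base £69,200
  £69,200 × 26% = £17,992

Mainline income levy:
  £13,000 × 13% = £1,690
  £61,000 × 25% = £15,250
  £27,400 × 39% = £10,686
  → £27,626

£27,626 > £17,992, so the mainline income levy governs.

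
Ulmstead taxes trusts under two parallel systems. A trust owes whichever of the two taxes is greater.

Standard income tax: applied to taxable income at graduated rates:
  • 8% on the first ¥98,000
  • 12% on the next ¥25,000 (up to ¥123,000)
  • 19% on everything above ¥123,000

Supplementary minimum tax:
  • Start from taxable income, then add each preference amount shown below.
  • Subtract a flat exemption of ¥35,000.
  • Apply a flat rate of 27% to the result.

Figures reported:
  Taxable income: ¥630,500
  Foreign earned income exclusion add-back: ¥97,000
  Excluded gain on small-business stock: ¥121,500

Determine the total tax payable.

Supplementary minimum tax:
  Adjusted income: ¥630,500 + ¥97,000 + ¥121,500 = ¥849,000
  Less exemption ¥35,000 → base ¥814,000
  ¥814,000 × 27% = ¥219,780

Standard income tax:
  ¥98,000 × 8% = ¥7,840
  ¥25,000 × 12% = ¥3,000
  ¥507,500 × 19% = ¥96,425
  → ¥107,265

¥219,780 > ¥107,265, so the supplementary minimum tax is the binding amount.

¥219,780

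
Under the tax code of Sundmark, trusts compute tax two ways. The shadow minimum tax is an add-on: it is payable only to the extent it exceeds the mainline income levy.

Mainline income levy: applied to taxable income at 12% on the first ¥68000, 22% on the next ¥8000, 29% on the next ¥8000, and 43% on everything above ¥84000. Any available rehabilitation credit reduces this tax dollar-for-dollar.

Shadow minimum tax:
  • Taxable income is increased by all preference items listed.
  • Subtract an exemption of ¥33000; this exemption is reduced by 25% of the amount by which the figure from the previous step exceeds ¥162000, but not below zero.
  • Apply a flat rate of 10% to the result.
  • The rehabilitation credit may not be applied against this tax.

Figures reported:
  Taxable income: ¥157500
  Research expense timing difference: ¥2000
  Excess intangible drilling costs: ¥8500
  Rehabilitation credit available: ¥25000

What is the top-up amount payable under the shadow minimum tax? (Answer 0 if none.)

Mainline income levy:
  ¥68000 × 12% = ¥8160
  ¥8000 × 22% = ¥1760
  ¥8000 × 29% = ¥2320
  ¥73500 × 43% = ¥31605
  → ¥43845
  Less rehabilitation credit ¥25000 → ¥18845

Shadow minimum tax:
  Adjusted income: ¥157500 + ¥2000 + ¥8500 = ¥168000
  Exemption: ¥33000 − 25% × (¥168000 − ¥162000) = ¥33000 − ¥1500 = ¥31500
  Base: ¥168000 − ¥31500 = ¥136500
  ¥136500 × 10% = ¥13650

¥13650 ≤ ¥18845, so no add-on is due.

¥0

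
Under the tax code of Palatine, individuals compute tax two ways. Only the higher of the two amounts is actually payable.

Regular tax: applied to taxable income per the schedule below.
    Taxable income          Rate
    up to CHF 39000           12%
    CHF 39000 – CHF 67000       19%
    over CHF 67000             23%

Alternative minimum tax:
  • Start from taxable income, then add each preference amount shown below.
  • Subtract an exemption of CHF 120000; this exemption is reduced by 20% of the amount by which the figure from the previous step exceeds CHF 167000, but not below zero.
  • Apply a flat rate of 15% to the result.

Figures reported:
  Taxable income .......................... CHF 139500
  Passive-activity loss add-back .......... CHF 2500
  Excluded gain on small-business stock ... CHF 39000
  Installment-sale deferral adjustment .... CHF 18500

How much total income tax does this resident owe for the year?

Regular tax:
  CHF 39000 × 12% = CHF 4680
  CHF 28000 × 19% = CHF 5320
  CHF 72500 × 23% = CHF 16675
  → CHF 26675

Alternative minimum tax:
  Adjusted income: CHF 139500 + CHF 2500 + CHF 39000 + CHF 18500 = CHF 199500
  Exemption: CHF 120000 − 20% × (CHF 199500 − CHF 167000) = CHF 120000 − CHF 6500 = CHF 113500
  Base: CHF 199500 − CHF 113500 = CHF 86000
  CHF 86000 × 15% = CHF 12900

CHF 26675 > CHF 12900, so the regular tax governs.

CHF 26675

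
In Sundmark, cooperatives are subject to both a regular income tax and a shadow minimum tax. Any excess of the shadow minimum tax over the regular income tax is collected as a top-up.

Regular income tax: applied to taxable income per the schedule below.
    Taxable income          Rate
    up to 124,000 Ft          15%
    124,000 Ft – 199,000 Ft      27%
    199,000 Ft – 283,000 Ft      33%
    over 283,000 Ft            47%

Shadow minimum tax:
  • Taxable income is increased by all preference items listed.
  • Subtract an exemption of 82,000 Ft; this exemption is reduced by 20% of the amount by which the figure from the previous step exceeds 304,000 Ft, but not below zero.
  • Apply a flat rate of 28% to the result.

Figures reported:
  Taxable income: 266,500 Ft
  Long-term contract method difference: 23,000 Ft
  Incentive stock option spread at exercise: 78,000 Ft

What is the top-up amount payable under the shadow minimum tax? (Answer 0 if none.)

22,371 Ft

Regular income tax:
  124,000 Ft × 15% = 18,600 Ft
  75,000 Ft × 27% = 20,250 Ft
  67,500 Ft × 33% = 22,275 Ft
  → 61,125 Ft

Shadow minimum tax:
  Adjusted income: 266,500 Ft + 23,000 Ft + 78,000 Ft = 367,500 Ft
  Exemption: 82,000 Ft − 20% × (367,500 Ft − 304,000 Ft) = 82,000 Ft − 12,700 Ft = 69,300 Ft
  Base: 367,500 Ft − 69,300 Ft = 298,200 Ft
  298,200 Ft × 28% = 83,496 Ft

Excess of shadow minimum tax over regular income tax: 83,496 Ft − 61,125 Ft = 22,371 Ft.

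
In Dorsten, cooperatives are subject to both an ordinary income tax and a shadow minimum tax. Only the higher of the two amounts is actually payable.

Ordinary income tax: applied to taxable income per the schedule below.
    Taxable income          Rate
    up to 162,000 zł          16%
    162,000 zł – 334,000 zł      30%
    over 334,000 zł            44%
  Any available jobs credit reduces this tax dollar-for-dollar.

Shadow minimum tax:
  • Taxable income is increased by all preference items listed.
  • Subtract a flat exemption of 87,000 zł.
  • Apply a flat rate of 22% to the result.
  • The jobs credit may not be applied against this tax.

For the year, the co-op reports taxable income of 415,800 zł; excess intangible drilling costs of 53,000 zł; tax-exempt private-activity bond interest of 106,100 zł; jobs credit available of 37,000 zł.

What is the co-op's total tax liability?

107,338 zł

Shadow minimum tax:
  Adjusted income: 415,800 zł + 53,000 zł + 106,100 zł = 574,900 zł
  Less exemption 87,000 zł → base 487,900 zł
  487,900 zł × 22% = 107,338 zł

Ordinary income tax:
  162,000 zł × 16% = 25,920 zł
  172,000 zł × 30% = 51,600 zł
  81,800 zł × 44% = 35,992 zł
  → 113,512 zł
  Less jobs credit 37,000 zł → 76,512 zł

107,338 zł > 76,512 zł, so the shadow minimum tax is the binding amount.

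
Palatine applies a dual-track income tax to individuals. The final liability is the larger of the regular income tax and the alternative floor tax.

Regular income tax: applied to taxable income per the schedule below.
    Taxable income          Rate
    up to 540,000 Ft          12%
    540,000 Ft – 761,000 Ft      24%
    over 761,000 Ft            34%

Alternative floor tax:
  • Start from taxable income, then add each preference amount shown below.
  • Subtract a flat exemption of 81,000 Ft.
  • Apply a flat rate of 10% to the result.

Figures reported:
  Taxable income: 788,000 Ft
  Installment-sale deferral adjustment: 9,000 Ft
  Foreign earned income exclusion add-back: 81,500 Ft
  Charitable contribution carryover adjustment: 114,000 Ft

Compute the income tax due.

Regular income tax:
  540,000 Ft × 12% = 64,800 Ft
  221,000 Ft × 24% = 53,040 Ft
  27,000 Ft × 34% = 9,180 Ft
  → 127,020 Ft

Alternative floor tax:
  Adjusted income: 788,000 Ft + 9,000 Ft + 81,500 Ft + 114,000 Ft = 992,500 Ft
  Less exemption 81,000 Ft → base 911,500 Ft
  911,500 Ft × 10% = 91,150 Ft

127,020 Ft > 91,150 Ft, so the regular income tax governs.

127,020 Ft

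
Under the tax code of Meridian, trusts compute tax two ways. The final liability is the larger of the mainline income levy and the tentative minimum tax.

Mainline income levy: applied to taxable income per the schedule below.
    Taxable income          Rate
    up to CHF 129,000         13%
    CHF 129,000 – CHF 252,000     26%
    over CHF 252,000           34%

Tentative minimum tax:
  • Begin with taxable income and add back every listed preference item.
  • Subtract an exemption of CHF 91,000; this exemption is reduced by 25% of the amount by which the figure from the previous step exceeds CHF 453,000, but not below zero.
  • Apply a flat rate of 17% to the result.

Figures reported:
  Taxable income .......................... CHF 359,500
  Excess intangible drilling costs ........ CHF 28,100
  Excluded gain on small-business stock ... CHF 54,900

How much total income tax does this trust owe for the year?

Mainline income levy:
  CHF 129,000 × 13% = CHF 16,770
  CHF 123,000 × 26% = CHF 31,980
  CHF 107,500 × 34% = CHF 36,550
  → CHF 85,300

Tentative minimum tax:
  Adjusted income: CHF 359,500 + CHF 28,100 + CHF 54,900 = CHF 442,500
  Exemption: CHF 442,500 ≤ CHF 453,000, so full CHF 91,000 applies
  Base: CHF 442,500 − CHF 91,000 = CHF 351,500
  CHF 351,500 × 17% = CHF 59,755

CHF 85,300 > CHF 59,755, so the mainline income levy governs.

CHF 85,300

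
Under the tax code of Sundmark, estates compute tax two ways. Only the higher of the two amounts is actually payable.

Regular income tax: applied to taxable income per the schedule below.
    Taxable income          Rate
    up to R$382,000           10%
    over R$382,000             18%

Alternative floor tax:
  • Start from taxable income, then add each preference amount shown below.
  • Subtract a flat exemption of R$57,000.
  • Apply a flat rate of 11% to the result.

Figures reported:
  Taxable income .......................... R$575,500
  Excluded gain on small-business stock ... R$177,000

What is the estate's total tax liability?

Regular income tax:
  R$382,000 × 10% = R$38,200
  R$193,500 × 18% = R$34,830
  → R$73,030

Alternative floor tax:
  Adjusted income: R$575,500 + R$177,000 = R$752,500
  Less exemption R$57,000 → base R$695,500
  R$695,500 × 11% = R$76,505

R$76,505 > R$73,030, so the alternative floor tax is the binding amount.

R$76,505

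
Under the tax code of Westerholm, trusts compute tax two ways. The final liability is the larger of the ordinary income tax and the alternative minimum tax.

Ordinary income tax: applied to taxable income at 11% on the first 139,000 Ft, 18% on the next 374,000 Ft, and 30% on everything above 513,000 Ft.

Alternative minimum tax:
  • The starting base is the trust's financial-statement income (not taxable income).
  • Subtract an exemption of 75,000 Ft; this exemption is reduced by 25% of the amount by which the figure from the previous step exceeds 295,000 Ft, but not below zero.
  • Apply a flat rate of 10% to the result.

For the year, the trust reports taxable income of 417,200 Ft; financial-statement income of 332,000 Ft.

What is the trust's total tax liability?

Alternative minimum tax:
  Base (financial-statement income): 332,000 Ft
  Exemption: 75,000 Ft − 25% × (332,000 Ft − 295,000 Ft) = 75,000 Ft − 9,250 Ft = 65,750 Ft
  Base: 332,000 Ft − 65,750 Ft = 266,250 Ft
  266,250 Ft × 10% = 26,625 Ft

Ordinary income tax:
  139,000 Ft × 11% = 15,290 Ft
  278,200 Ft × 18% = 50,076 Ft
  → 65,366 Ft

65,366 Ft > 26,625 Ft, so the ordinary income tax governs.

65,366 Ft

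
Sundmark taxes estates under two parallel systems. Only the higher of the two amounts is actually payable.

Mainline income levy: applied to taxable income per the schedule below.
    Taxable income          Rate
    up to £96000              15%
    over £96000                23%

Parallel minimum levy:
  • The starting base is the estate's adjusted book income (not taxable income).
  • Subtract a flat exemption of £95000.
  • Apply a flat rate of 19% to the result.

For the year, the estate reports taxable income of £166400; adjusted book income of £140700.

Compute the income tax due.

Mainline income levy:
  £96000 × 15% = £14400
  £70400 × 23% = £16192
  → £30592

Parallel minimum levy:
  Base (adjusted book income): £140700
  Less exemption £95000 → base £45700
  £45700 × 19% = £8683

£30592 > £8683, so the mainline income levy governs.

£30592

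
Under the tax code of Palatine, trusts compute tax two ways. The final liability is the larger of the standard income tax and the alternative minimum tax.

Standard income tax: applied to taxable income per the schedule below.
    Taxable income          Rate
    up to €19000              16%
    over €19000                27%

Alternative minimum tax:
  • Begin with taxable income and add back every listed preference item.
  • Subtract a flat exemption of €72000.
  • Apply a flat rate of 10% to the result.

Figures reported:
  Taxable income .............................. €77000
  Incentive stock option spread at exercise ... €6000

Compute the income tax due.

€18700

Standard income tax:
  €19000 × 16% = €3040
  €58000 × 27% = €15660
  → €18700

Alternative minimum tax:
  Adjusted income: €77000 + €6000 = €83000
  Less exemption €72000 → base €11000
  €11000 × 10% = €1100

€18700 > €1100, so the standard income tax governs.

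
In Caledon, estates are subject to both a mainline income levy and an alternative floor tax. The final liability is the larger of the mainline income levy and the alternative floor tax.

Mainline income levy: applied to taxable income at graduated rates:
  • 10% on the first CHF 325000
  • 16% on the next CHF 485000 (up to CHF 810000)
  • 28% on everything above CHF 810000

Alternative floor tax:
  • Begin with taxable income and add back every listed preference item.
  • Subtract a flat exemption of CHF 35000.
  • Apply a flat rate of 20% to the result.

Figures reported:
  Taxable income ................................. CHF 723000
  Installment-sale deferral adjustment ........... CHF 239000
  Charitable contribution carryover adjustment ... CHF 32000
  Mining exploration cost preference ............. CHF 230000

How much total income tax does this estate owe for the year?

Mainline income levy:
  CHF 325000 × 10% = CHF 32500
  CHF 398000 × 16% = CHF 63680
  → CHF 96180

Alternative floor tax:
  Adjusted income: CHF 723000 + CHF 239000 + CHF 32000 + CHF 230000 = CHF 1224000
  Less exemption CHF 35000 → base CHF 1189000
  CHF 1189000 × 20% = CHF 237800

CHF 237800 > CHF 96180, so the alternative floor tax is the binding amount.

CHF 237800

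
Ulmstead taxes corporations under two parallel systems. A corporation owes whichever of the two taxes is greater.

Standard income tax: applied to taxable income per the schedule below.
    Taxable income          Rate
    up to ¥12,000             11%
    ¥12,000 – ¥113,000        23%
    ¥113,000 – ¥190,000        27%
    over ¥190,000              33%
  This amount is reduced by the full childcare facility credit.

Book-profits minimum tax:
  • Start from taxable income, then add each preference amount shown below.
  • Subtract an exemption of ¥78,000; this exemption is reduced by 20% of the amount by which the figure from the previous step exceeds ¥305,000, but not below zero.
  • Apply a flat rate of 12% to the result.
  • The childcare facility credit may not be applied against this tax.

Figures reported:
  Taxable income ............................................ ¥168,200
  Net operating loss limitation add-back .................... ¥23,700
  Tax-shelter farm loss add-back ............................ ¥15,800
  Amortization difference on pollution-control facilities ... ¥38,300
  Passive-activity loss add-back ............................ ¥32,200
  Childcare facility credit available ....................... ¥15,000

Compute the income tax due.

¥24,454

Book-profits minimum tax:
  Adjusted income: ¥168,200 + ¥23,700 + ¥15,800 + ¥38,300 + ¥32,200 = ¥278,200
  Exemption: ¥278,200 ≤ ¥305,000, so full ¥78,000 applies
  Base: ¥278,200 − ¥78,000 = ¥200,200
  ¥200,200 × 12% = ¥24,024

Standard income tax:
  ¥12,000 × 11% = ¥1,320
  ¥101,000 × 23% = ¥23,230
  ¥55,200 × 27% = ¥14,904
  → ¥39,454
  Less childcare facility credit ¥15,000 → ¥24,454

¥24,454 > ¥24,024, so the standard income tax governs.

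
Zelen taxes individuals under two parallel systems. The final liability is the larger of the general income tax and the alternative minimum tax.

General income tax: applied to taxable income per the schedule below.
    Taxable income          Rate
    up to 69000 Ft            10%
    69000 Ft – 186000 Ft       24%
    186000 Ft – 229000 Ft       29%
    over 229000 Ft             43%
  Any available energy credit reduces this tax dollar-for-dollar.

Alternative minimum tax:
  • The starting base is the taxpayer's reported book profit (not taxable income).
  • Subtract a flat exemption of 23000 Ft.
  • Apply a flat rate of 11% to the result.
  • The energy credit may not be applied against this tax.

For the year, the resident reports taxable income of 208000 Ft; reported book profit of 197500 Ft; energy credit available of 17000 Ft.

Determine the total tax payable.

24360 Ft

General income tax:
  69000 Ft × 10% = 6900 Ft
  117000 Ft × 24% = 28080 Ft
  22000 Ft × 29% = 6380 Ft
  → 41360 Ft
  Less energy credit 17000 Ft → 24360 Ft

Alternative minimum tax:
  Base (reported book profit): 197500 Ft
  Less exemption 23000 Ft → base 174500 Ft
  174500 Ft × 11% = 19195 Ft

24360 Ft > 19195 Ft, so the general income tax governs.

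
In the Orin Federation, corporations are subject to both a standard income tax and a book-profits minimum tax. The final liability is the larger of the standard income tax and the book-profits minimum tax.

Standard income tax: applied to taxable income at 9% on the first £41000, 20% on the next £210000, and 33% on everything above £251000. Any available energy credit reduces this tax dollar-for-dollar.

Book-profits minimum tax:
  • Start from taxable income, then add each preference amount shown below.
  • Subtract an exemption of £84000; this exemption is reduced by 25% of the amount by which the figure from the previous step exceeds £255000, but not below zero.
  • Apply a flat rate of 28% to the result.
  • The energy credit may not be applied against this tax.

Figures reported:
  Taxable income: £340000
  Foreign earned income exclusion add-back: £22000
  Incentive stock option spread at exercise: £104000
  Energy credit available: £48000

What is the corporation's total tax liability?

£121730

Standard income tax:
  £41000 × 9% = £3690
  £210000 × 20% = £42000
  £89000 × 33% = £29370
  → £75060
  Less energy credit £48000 → £27060

Book-profits minimum tax:
  Adjusted income: £340000 + £22000 + £104000 = £466000
  Exemption: £84000 − 25% × (£466000 − £255000) = £84000 − £52750 = £31250
  Base: £466000 − £31250 = £434750
  £434750 × 28% = £121730

£121730 > £27060, so the book-profits minimum tax is the binding amount.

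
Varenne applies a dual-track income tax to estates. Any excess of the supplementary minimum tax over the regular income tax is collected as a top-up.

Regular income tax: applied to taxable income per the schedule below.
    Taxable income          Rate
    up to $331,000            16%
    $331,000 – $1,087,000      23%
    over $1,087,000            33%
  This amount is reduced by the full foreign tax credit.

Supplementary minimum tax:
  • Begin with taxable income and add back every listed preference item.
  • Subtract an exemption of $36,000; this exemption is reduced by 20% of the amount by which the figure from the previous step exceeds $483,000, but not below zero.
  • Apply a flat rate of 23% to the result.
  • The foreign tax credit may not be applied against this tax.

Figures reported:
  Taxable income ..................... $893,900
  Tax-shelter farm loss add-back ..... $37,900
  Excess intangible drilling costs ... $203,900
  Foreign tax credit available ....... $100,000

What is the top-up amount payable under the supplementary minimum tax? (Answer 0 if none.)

$178,784

Regular income tax:
  $331,000 × 16% = $52,960
  $562,900 × 23% = $129,467
  → $182,427
  Less foreign tax credit $100,000 → $82,427

Supplementary minimum tax:
  Adjusted income: $893,900 + $37,900 + $203,900 = $1,135,700
  Exemption: 20% × ($1,135,700 − $483,000) = $130,540 ≥ $36,000, so the exemption is fully phased out
  Base: $1,135,700 − $0 = $1,135,700
  $1,135,700 × 23% = $261,211

Excess of supplementary minimum tax over regular income tax: $261,211 − $82,427 = $178,784.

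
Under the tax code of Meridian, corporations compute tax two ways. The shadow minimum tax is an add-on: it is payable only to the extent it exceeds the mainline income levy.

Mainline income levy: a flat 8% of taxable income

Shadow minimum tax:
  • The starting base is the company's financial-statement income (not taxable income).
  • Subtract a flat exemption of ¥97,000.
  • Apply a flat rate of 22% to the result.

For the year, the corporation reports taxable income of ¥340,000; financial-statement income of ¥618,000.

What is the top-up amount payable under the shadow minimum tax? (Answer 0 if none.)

¥87,420

Shadow minimum tax:
  Base (financial-statement income): ¥618,000
  Less exemption ¥97,000 → base ¥521,000
  ¥521,000 × 22% = ¥114,620

Mainline income levy:
  ¥340,000 × 8% = ¥27,200

Excess of shadow minimum tax over mainline income levy: ¥114,620 − ¥27,200 = ¥87,420.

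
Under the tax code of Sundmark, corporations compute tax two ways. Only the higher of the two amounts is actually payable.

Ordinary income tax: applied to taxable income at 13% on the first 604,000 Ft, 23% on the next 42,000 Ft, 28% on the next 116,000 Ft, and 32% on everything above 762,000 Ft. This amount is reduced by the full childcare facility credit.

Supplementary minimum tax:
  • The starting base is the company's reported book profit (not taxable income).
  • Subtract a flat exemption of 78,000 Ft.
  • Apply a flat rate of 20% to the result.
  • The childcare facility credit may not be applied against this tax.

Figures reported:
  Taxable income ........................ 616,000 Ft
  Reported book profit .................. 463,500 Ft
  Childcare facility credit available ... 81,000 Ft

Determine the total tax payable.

77,100 Ft

Ordinary income tax:
  604,000 Ft × 13% = 78,520 Ft
  12,000 Ft × 23% = 2,760 Ft
  → 81,280 Ft
  Less childcare facility credit 81,000 Ft → 280 Ft

Supplementary minimum tax:
  Base (reported book profit): 463,500 Ft
  Less exemption 78,000 Ft → base 385,500 Ft
  385,500 Ft × 20% = 77,100 Ft

77,100 Ft > 280 Ft, so the supplementary minimum tax is the binding amount.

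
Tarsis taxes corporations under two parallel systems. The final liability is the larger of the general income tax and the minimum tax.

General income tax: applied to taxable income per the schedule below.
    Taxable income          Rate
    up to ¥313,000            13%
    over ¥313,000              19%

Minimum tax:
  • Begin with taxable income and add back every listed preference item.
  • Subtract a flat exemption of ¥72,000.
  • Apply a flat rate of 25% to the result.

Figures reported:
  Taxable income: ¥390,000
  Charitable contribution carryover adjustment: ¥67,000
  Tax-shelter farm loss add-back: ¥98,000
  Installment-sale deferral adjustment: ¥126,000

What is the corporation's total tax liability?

Minimum tax:
  Adjusted income: ¥390,000 + ¥67,000 + ¥98,000 + ¥126,000 = ¥681,000
  Less exemption ¥72,000 → base ¥609,000
  ¥609,000 × 25% = ¥152,250

General income tax:
  ¥313,000 × 13% = ¥40,690
  ¥77,000 × 19% = ¥14,630
  → ¥55,320

¥152,250 > ¥55,320, so the minimum tax is the binding amount.

¥152,250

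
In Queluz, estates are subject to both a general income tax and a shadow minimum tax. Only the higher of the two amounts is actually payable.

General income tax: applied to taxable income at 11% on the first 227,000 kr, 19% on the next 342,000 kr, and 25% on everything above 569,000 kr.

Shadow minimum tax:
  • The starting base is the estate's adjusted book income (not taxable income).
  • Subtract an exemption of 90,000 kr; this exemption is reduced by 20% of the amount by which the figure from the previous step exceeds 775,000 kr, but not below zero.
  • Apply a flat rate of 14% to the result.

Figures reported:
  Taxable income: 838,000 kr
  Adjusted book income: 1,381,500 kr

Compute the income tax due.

General income tax:
  227,000 kr × 11% = 24,970 kr
  342,000 kr × 19% = 64,980 kr
  269,000 kr × 25% = 67,250 kr
  → 157,200 kr

Shadow minimum tax:
  Base (adjusted book income): 1,381,500 kr
  Exemption: 20% × (1,381,500 kr − 775,000 kr) = 121,300 kr ≥ 90,000 kr, so the exemption is fully phased out
  Base: 1,381,500 kr − 0 kr = 1,381,500 kr
  1,381,500 kr × 14% = 193,410 kr

193,410 kr > 157,200 kr, so the shadow minimum tax is the binding amount.

193,410 kr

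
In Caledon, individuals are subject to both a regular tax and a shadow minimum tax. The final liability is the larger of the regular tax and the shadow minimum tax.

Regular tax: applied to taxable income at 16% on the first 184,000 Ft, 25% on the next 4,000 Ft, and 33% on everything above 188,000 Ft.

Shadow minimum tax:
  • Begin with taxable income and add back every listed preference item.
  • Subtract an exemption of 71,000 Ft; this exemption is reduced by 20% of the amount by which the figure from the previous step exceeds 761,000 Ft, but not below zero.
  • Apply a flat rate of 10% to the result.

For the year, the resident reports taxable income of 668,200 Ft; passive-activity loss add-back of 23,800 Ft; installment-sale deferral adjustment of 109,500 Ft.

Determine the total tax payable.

Shadow minimum tax:
  Adjusted income: 668,200 Ft + 23,800 Ft + 109,500 Ft = 801,500 Ft
  Exemption: 71,000 Ft − 20% × (801,500 Ft − 761,000 Ft) = 71,000 Ft − 8,100 Ft = 62,900 Ft
  Base: 801,500 Ft − 62,900 Ft = 738,600 Ft
  738,600 Ft × 10% = 73,860 Ft

Regular tax:
  184,000 Ft × 16% = 29,440 Ft
  4,000 Ft × 25% = 1,000 Ft
  480,200 Ft × 33% = 158,466 Ft
  → 188,906 Ft

188,906 Ft > 73,860 Ft, so the regular tax governs.

188,906 Ft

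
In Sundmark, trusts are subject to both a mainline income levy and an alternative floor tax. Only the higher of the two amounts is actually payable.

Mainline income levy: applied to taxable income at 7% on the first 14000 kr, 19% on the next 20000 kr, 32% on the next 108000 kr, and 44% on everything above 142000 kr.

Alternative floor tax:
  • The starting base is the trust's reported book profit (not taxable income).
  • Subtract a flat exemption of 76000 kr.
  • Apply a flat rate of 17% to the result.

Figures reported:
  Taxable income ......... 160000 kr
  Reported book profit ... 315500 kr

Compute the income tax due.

Mainline income levy:
  14000 kr × 7% = 980 kr
  20000 kr × 19% = 3800 kr
  108000 kr × 32% = 34560 kr
  18000 kr × 44% = 7920 kr
  → 47260 kr

Alternative floor tax:
  Base (reported book profit): 315500 kr
  Less exemption 76000 kr → base 239500 kr
  239500 kr × 17% = 40715 kr

47260 kr > 40715 kr, so the mainline income levy governs.

47260 kr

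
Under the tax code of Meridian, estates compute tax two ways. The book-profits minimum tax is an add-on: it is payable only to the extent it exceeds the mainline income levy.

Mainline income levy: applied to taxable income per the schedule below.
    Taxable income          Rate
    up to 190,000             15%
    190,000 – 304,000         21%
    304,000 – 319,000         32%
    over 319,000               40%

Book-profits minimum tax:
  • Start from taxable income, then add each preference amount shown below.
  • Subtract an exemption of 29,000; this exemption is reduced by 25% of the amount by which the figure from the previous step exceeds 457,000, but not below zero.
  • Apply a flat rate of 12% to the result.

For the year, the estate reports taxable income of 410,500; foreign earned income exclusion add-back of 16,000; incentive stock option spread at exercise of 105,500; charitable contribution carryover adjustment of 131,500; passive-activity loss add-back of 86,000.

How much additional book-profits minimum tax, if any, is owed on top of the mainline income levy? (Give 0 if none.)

0

Book-profits minimum tax:
  Adjusted income: 410,500 + 16,000 + 105,500 + 131,500 + 86,000 = 749,500
  Exemption: 25% × (749,500 − 457,000) = 73,125 ≥ 29,000, so the exemption is fully phased out
  Base: 749,500 − 0 = 749,500
  749,500 × 12% = 89,940

Mainline income levy:
  190,000 × 15% = 28,500
  114,000 × 21% = 23,940
  15,000 × 32% = 4,800
  91,500 × 40% = 36,600
  → 93,840

89,940 ≤ 93,840, so no add-on is due.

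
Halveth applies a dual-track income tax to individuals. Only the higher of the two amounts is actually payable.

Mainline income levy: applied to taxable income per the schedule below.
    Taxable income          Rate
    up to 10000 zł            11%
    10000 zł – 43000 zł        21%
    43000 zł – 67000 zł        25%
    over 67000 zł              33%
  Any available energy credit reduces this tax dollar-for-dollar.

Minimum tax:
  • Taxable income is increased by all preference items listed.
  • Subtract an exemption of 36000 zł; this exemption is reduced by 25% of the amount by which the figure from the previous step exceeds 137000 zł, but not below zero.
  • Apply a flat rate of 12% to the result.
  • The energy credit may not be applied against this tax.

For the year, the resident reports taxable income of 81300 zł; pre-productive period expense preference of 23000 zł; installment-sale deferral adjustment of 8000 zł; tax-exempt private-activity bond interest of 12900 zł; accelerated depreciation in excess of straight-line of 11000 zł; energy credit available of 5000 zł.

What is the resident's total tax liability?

Mainline income levy:
  10000 zł × 11% = 1100 zł
  33000 zł × 21% = 6930 zł
  24000 zł × 25% = 6000 zł
  14300 zł × 33% = 4719 zł
  → 18749 zł
  Less energy credit 5000 zł → 13749 zł

Minimum tax:
  Adjusted income: 81300 zł + 23000 zł + 8000 zł + 12900 zł + 11000 zł = 136200 zł
  Exemption: 136200 zł ≤ 137000 zł, so full 36000 zł applies
  Base: 136200 zł − 36000 zł = 100200 zł
  100200 zł × 12% = 12024 zł

13749 zł > 12024 zł, so the mainline income levy governs.

13749 zł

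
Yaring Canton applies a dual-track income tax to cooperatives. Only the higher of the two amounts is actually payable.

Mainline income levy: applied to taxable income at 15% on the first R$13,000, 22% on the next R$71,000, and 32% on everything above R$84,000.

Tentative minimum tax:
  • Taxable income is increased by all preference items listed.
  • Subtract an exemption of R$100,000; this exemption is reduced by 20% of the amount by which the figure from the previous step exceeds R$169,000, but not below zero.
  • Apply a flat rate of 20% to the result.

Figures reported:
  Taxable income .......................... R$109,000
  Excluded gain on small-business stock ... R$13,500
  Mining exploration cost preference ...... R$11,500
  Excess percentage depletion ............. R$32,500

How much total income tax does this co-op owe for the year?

Mainline income levy:
  R$13,000 × 15% = R$1,950
  R$71,000 × 22% = R$15,620
  R$25,000 × 32% = R$8,000
  → R$25,570

Tentative minimum tax:
  Adjusted income: R$109,000 + R$13,500 + R$11,500 + R$32,500 = R$166,500
  Exemption: R$166,500 ≤ R$169,000, so full R$100,000 applies
  Base: R$166,500 − R$100,000 = R$66,500
  R$66,500 × 20% = R$13,300

R$25,570 > R$13,300, so the mainline income levy governs.

R$25,570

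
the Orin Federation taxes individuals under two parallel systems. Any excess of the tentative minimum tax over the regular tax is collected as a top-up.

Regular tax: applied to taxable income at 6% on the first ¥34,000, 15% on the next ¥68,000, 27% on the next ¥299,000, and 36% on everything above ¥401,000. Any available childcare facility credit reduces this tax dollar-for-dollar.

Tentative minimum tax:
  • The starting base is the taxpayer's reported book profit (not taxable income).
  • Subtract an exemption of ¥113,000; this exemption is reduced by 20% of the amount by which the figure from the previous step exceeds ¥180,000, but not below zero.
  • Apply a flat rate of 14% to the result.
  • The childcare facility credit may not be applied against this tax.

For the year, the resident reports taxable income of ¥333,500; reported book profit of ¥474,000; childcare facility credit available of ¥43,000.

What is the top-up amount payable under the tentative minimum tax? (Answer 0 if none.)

¥27,027

Regular tax:
  ¥34,000 × 6% = ¥2,040
  ¥68,000 × 15% = ¥10,200
  ¥231,500 × 27% = ¥62,505
  → ¥74,745
  Less childcare facility credit ¥43,000 → ¥31,745

Tentative minimum tax:
  Base (reported book profit): ¥474,000
  Exemption: ¥113,000 − 20% × (¥474,000 − ¥180,000) = ¥113,000 − ¥58,800 = ¥54,200
  Base: ¥474,000 − ¥54,200 = ¥419,800
  ¥419,800 × 14% = ¥58,772

Excess of tentative minimum tax over regular tax: ¥58,772 − ¥31,745 = ¥27,027.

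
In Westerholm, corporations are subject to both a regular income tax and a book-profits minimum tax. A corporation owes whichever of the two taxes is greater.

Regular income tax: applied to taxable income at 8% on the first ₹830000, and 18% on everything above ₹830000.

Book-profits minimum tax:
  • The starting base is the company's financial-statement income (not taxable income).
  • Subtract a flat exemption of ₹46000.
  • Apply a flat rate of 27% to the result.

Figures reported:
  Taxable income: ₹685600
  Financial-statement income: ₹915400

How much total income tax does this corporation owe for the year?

₹234738

Book-profits minimum tax:
  Base (financial-statement income): ₹915400
  Less exemption ₹46000 → base ₹869400
  ₹869400 × 27% = ₹234738

Regular income tax:
  ₹685600 × 8% = ₹54848

₹234738 > ₹54848, so the book-profits minimum tax is the binding amount.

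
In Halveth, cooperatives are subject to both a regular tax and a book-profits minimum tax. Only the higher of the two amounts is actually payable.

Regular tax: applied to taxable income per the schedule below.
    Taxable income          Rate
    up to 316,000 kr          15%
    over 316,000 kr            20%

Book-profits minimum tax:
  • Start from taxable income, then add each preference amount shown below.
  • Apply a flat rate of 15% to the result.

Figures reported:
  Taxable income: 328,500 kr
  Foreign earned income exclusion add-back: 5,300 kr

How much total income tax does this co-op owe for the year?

Regular tax:
  316,000 kr × 15% = 47,400 kr
  12,500 kr × 20% = 2,500 kr
  → 49,900 kr

Book-profits minimum tax:
  Adjusted income: 328,500 kr + 5,300 kr = 333,800 kr
  333,800 kr × 15% = 50,070 kr

50,070 kr > 49,900 kr, so the book-profits minimum tax is the binding amount.

50,070 kr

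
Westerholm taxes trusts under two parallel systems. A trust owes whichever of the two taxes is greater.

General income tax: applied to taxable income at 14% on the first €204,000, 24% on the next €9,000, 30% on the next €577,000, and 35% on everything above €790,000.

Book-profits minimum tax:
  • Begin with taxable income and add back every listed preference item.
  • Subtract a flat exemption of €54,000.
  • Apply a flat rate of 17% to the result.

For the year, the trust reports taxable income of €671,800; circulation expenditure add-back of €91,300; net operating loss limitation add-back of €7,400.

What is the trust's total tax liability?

General income tax:
  €204,000 × 14% = €28,560
  €9,000 × 24% = €2,160
  €458,800 × 30% = €137,640
  → €168,360

Book-profits minimum tax:
  Adjusted income: €671,800 + €91,300 + €7,400 = €770,500
  Less exemption €54,000 → base €716,500
  €716,500 × 17% = €121,805

€168,360 > €121,805, so the general income tax governs.

€168,360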